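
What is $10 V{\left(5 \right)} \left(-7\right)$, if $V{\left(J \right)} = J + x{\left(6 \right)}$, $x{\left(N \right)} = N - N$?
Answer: $-350$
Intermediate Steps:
$x{\left(N \right)} = 0$
$V{\left(J \right)} = J$ ($V{\left(J \right)} = J + 0 = J$)
$10 V{\left(5 \right)} \left(-7\right) = 10 \cdot 5 \left(-7\right) = 50 \left(-7\right) = -350$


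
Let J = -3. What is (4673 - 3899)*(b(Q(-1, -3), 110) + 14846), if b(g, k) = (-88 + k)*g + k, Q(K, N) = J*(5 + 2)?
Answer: 11218356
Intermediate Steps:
Q(K, N) = -21 (Q(K, N) = -3*(5 + 2) = -3*7 = -21)
b(g, k) = k + g*(-88 + k) (b(g, k) = g*(-88 + k) + k = k + g*(-88 + k))
(4673 - 3899)*(b(Q(-1, -3), 110) + 14846) = (4673 - 3899)*((110 - 88*(-21) - 21*110) + 14846) = 774*((110 + 1848 - 2310) + 14846) = 774*(-352 + 14846) = 774*14494 = 11218356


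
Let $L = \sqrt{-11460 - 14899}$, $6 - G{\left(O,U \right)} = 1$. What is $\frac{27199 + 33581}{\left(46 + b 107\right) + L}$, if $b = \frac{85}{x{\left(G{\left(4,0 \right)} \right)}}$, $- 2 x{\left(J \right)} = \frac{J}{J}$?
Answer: $- \frac{220558464}{65846219} - \frac{12156 i \sqrt{26359}}{65846219} \approx -3.3496 - 0.029973 i$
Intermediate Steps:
$G{\left(O,U \right)} = 5$ ($G{\left(O,U \right)} = 6 - 1 = 5$)
$L = i \sqrt{26359}$ ($L = \sqrt{-26359} = i \sqrt{26359} \approx 162.35 i$)
$x{\left(J \right)} = - \frac{1}{2}$ ($x{\left(J \right)} = - \frac{J \frac{1}{J}}{2} = \left(- \frac{1}{2}\right) 1 = - \frac{1}{2}$)
$b = -170$ ($b = \frac{85}{- \frac{1}{2}} = 85 \left(-2\right) = -170$)
$\frac{27199 + 33581}{\left(46 + b 107\right) + L} = \frac{27199 + 33581}{\left(46 - 18190\right) + i \sqrt{26359}} = \frac{60780}{\left(46 - 18190\right) + i \sqrt{26359}} = \frac{60780}{-18144 + i \sqrt{26359}}$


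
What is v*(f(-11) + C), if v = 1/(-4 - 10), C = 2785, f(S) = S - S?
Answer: -2785/14 ≈ -198.93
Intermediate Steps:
f(S) = 0
v = -1/14 (v = 1/(-14) = -1/14 ≈ -0.071429)
v*(f(-11) + C) = -(0 + 2785)/14 = -1/14*2785 = -2785/14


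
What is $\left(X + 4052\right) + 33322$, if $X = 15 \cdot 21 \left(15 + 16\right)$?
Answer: $47139$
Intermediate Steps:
$X = 9765$ ($X = 315 \cdot 31 = 9765$)
$\left(X + 4052\right) + 33322 = \left(9765 + 4052\right) + 33322 = 13817 + 33322 = 47139$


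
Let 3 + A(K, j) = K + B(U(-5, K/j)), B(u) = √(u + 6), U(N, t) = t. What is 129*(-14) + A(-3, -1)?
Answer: -1809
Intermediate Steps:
B(u) = √(6 + u)
A(K, j) = -3 + K + √(6 + K/j) (A(K, j) = -3 + (K + √(6 + K/j)) = -3 + K + √(6 + K/j))
129*(-14) + A(-3, -1) = 129*(-14) + (-3 - 3 + √(6 - 3/(-1))) = -1806 + (-3 - 3 + √(6 - 3*(-1))) = -1806 + (-3 - 3 + √(6 + 3)) = -1806 + (-3 - 3 + √9) = -1806 + (-3 - 3 + 3) = -1806 - 3 = -1809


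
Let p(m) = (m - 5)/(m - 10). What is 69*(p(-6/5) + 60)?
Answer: 233979/56 ≈ 4178.2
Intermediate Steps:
p(m) = (-5 + m)/(-10 + m)
69*(p(-6/5) + 60) = 69*((-5 - 6/5)/(-10 - 6/5) + 60) = 69*(-31/5/(-56/5) + 60) = 69*(-5/56*(-31/5) + 60) = 69*(31/56 + 60) = 69*(3391/56) = 233979/56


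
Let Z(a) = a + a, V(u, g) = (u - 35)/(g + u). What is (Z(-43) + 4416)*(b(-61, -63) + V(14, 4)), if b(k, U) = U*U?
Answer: 51542155/3 ≈ 1.7181e+7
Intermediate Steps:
b(k, U) = U**2
V(u, g) = (-35 + u)/(g + u)
Z(a) = 2*a
(Z(-43) + 4416)*(b(-61, -63) + V(14, 4)) = (2*(-43) + 4416)*((-63)**2 + (-35 + 14)/(4 + 14)) = (-86 + 4416)*(3969 - 21/18) = 4330*(3969 + (1/18)*(-21)) = 4330*(3969 - 7/6) = 4330*(23807/6) = 51542155/3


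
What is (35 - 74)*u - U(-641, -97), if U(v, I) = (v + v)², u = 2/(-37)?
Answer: -60810310/37 ≈ -1.6435e+6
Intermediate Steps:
u = -2/37 (u = -1/37*2 = -2/37 ≈ -0.054054)
U(v, I) = 4*v² (U(v, I) = (2*v)² = 4*v²)
(35 - 74)*u - U(-641, -97) = (35 - 74)*(-2/37) - 4*(-641)² = -39*(-2/37) - 4*410881 = 78/37 - 1*1643524 = 78/37 - 1643524 = -60810310/37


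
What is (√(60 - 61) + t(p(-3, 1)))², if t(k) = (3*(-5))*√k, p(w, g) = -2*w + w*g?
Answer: (I - 15*√3)² ≈ 674.0 - 51.962*I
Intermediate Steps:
p(w, g) = -2*w + g*w
t(k) = -15*√k
(√(60 - 61) + t(p(-3, 1)))² = (√(60 - 61) - 15*√3)² = (√(-1) - 15*√3)² = (I - 15*√3)²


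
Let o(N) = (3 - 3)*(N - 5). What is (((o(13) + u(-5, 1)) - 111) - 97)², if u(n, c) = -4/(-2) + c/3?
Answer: 380689/9 ≈ 42299.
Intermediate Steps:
o(N) = 0 (o(N) = 0*(-5 + N) = 0)
u(n, c) = 2 + c/3 (u(n, c) = -4*(-½) + c*(⅓) = 2 + c/3)
(((o(13) + u(-5, 1)) - 111) - 97)² = (((0 + (2 + (⅓)*1)) - 111) - 97)² = (((0 + (2 + ⅓)) - 111) - 97)² = (((0 + 7/3) - 111) - 97)² = ((7/3 - 111) - 97)² = (-326/3 - 97)² = (-617/3)² = 380689/9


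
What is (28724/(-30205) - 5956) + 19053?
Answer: 395566161/30205 ≈ 13096.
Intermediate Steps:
(28724/(-30205) - 5956) + 19053 = (28724*(-1/30205) - 5956) + 19053 = (-28724/30205 - 5956) + 19053 = -179929704/30205 + 19053 = 395566161/30205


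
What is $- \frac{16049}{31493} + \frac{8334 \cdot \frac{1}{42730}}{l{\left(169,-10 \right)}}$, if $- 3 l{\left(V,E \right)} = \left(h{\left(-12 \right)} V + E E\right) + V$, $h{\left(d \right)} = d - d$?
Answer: $- \frac{8420933278}{16454190655} \approx -0.51178$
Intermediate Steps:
$h{\left(d \right)} = 0$
$l{\left(V,E \right)} = - \frac{V}{3} - \frac{E^{2}}{3}$ ($l{\left(V,E \right)} = - \frac{\left(0 V + E E\right) + V}{3} = - \frac{\left(0 + E^{2}\right) + V}{3} = - \frac{E^{2} + V}{3} = - \frac{V + E^{2}}{3} = - \frac{V}{3} - \frac{E^{2}}{3}$)
$- \frac{16049}{31493} + \frac{8334 \cdot \frac{1}{42730}}{l{\left(169,-10 \right)}} = - \frac{16049}{31493} + \frac{8334 \cdot \frac{1}{42730}}{\left(- \frac{1}{3}\right) 169 - \frac{\left(-10\right)^{2}}{3}} = \left(-16049\right) \frac{1}{31493} + \frac{8334 \cdot \frac{1}{42730}}{- \frac{169}{3} - \frac{100}{3}} = - \frac{1459}{2863} + \frac{4167}{21365 \left(- \frac{169}{3} - \frac{100}{3}\right)} = - \frac{1459}{2863} + \frac{4167}{21365 \left(- \frac{269}{3}\right)} = - \frac{1459}{2863} + \frac{4167}{21365} \left(- \frac{3}{269}\right) = - \frac{1459}{2863} - \frac{12501}{5747185} = - \frac{8420933278}{16454190655}$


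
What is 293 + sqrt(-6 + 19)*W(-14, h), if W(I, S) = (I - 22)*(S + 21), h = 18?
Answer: 293 - 1404*sqrt(13) ≈ -4769.2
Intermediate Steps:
W(I, S) = (-22 + I)*(21 + S)
293 + sqrt(-6 + 19)*W(-14, h) = 293 + sqrt(-6 + 19)*(-462 - 22*18 + 21*(-14) - 14*18) = 293 + sqrt(13)*(-462 - 396 - 294 - 252) = 293 + sqrt(13)*(-1404) = 293 - 1404*sqrt(13)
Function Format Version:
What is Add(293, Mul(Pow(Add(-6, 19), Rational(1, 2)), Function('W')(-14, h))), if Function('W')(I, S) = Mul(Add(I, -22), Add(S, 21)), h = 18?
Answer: Add(293, Mul(-1404, Pow(13, Rational(1, 2)))) ≈ -4769.2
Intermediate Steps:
Function('W')(I, S) = Mul(Add(-22, I), Add(21, S))
Add(293, Mul(Pow(Add(-6, 19), Rational(1, 2)), Function('W')(-14, h))) = Add(293, Mul(Pow(Add(-6, 19), Rational(1, 2)), Add(-462, Mul(-22, 18), Mul(21, -14), Mul(-14, 18)))) = Add(293, Mul(Pow(13, Rational(1, 2)), Add(-462, -396, -294, -252))) = Add(293, Mul(Pow(13, Rational(1, 2)), -1404)) = Add(293, Mul(-1404, Pow(13, Rational(1, 2))))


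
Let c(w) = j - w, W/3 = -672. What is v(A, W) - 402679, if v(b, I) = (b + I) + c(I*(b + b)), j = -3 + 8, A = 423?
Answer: 1301269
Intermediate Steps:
W = -2016 (W = 3*(-672) = -2016)
j = 5
c(w) = 5 - w
v(b, I) = 5 + I + b - 2*I*b (v(b, I) = (b + I) + (5 - I*(b + b)) = (I + b) + (5 - I*2*b) = (I + b) + (5 - 2*I*b) = 5 + I + b - 2*I*b)
v(A, W) - 402679 = (5 - 2016 + 423 - 2*(-2016)*423) - 402679 = (5 - 2016 + 423 + 1705536) - 402679 = 1703948 - 402679 = 1301269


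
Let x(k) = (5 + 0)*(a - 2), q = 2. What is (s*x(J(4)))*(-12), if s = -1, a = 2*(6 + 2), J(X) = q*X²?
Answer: 840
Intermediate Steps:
J(X) = 2*X²
a = 16 (a = 2*8 = 16)
x(k) = 70 (x(k) = (5 + 0)*(16 - 2) = 5*14 = 70)
(s*x(J(4)))*(-12) = -1*70*(-12) = -70*(-12) = 840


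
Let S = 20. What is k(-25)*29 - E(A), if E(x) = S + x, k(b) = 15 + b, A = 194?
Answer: -504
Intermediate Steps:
E(x) = 20 + x
k(-25)*29 - E(A) = (15 - 25)*29 - (20 + 194) = -10*29 - 1*214 = -290 - 214 = -504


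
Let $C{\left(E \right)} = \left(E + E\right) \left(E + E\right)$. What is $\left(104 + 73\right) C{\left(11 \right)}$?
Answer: $85668$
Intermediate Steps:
$C{\left(E \right)} = 4 E^{2}$ ($C{\left(E \right)} = 2 E 2 E = 4 E^{2}$)
$\left(104 + 73\right) C{\left(11 \right)} = \left(104 + 73\right) 4 \cdot 11^{2} = 177 \cdot 4 \cdot 121 = 177 \cdot 484 = 85668$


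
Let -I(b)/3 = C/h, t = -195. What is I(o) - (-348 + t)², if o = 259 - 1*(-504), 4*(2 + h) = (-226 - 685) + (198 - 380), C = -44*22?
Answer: -108213455/367 ≈ -2.9486e+5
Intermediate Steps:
C = -968
h = -1101/4 (h = -2 + ((-226 - 685) + (198 - 380))/4 = -2 + (-911 - 182)/4 = -2 + (¼)*(-1093) = -2 - 1093/4 = -1101/4 ≈ -275.25)
o = 763 (o = 259 + 504 = 763)
I(b) = -3872/367 (I(b) = -(-2904)/(-1101/4) = -(-2904)*(-4)/1101 = -3*3872/1101 = -3872/367)
I(o) - (-348 + t)² = -3872/367 - (-348 - 195)² = -3872/367 - 1*(-543)² = -3872/367 - 1*294849 = -3872/367 - 294849 = -108213455/367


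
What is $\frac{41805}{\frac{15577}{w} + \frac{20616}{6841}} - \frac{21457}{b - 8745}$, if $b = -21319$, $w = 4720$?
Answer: $\frac{40586667198355489}{6129140975728} \approx 6621.9$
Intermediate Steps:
$\frac{41805}{\frac{15577}{w} + \frac{20616}{6841}} - \frac{21457}{b - 8745} = \frac{41805}{\frac{15577}{4720} + \frac{20616}{6841}} - \frac{21457}{-21319 - 8745} = \frac{41805}{15577 \cdot \frac{1}{4720} + 20616 \cdot \frac{1}{6841}} - \frac{21457}{-30064} = \frac{41805}{\frac{15577}{4720} + \frac{20616}{6841}} - - \frac{21457}{30064} = \frac{41805}{\frac{203869777}{32289520}} + \frac{21457}{30064} = 41805 \cdot \frac{32289520}{203869777} + \frac{21457}{30064} = \frac{1349863383600}{203869777} + \frac{21457}{30064} = \frac{40586667198355489}{6129140975728}$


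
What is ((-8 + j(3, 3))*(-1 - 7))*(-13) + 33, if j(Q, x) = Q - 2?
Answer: -695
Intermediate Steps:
j(Q, x) = -2 + Q
((-8 + j(3, 3))*(-1 - 7))*(-13) + 33 = ((-8 + (-2 + 3))*(-1 - 7))*(-13) + 33 = ((-8 + 1)*(-8))*(-13) + 33 = -7*(-8)*(-13) + 33 = 56*(-13) + 33 = -728 + 33 = -695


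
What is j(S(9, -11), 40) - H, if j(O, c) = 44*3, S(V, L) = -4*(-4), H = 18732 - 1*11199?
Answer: -7401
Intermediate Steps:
H = 7533 (H = 18732 - 11199 = 7533)
S(V, L) = 16
j(O, c) = 132
j(S(9, -11), 40) - H = 132 - 1*7533 = 132 - 7533 = -7401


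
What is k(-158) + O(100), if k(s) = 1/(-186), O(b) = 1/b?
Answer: 43/9300 ≈ 0.0046237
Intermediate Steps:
k(s) = -1/186
k(-158) + O(100) = -1/186 + 1/100 = 43/9300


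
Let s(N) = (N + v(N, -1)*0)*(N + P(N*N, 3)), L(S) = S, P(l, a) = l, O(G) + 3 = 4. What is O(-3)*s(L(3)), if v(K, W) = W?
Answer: 36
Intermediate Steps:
O(G) = 1 (O(G) = -3 + 4 = 1)
s(N) = N*(N + N²) (s(N) = (N - 1*0)*(N + N*N) = (N + 0)*(N + N²) = N*(N + N²))
O(-3)*s(L(3)) = 1*(3²*(1 + 3)) = 1*(9*4) = 1*36 = 36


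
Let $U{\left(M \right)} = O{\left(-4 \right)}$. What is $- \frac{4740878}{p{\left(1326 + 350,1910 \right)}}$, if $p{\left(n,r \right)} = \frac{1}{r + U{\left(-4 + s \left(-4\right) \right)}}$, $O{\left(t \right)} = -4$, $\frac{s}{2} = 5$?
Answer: $-9036113468$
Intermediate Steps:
$s = 10$ ($s = 2 \cdot 5 = 10$)
$U{\left(M \right)} = -4$
$p{\left(n,r \right)} = \frac{1}{-4 + r}$ ($p{\left(n,r \right)} = \frac{1}{r - 4} = \frac{1}{-4 + r}$)
$- \frac{4740878}{p{\left(1326 + 350,1910 \right)}} = - \frac{4740878}{\frac{1}{-4 + 1910}} = - \frac{4740878}{\frac{1}{1906}} = - 4740878 \frac{1}{\frac{1}{1906}} = \left(-4740878\right) 1906 = -9036113468$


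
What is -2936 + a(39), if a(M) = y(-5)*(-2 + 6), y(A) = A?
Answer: -2956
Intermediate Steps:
a(M) = -20 (a(M) = -5*(-2 + 6) = -5*4 = -20)
-2936 + a(39) = -2936 - 20 = -2956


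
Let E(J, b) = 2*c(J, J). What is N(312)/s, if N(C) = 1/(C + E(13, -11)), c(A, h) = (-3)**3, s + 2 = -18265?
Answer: -1/4712886 ≈ -2.1218e-7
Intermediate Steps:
s = -18267 (s = -2 - 18265 = -18267)
c(A, h) = -27
E(J, b) = -54 (E(J, b) = 2*(-27) = -54)
N(C) = 1/(-54 + C) (N(C) = 1/(C - 54) = 1/(-54 + C))
N(312)/s = 1/((-54 + 312)*(-18267)) = -1/18267/258 = (1/258)*(-1/18267) = -1/4712886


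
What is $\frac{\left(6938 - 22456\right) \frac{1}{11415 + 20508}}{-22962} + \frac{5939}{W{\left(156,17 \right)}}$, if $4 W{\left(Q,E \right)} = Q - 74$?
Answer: $\frac{4353381902633}{15026826483} \approx 289.71$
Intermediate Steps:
$W{\left(Q,E \right)} = - \frac{37}{2} + \frac{Q}{4}$ ($W{\left(Q,E \right)} = \frac{Q - 74}{4} = \frac{-74 + Q}{4} = - \frac{37}{2} + \frac{Q}{4}$)
$\frac{\left(6938 - 22456\right) \frac{1}{11415 + 20508}}{-22962} + \frac{5939}{W{\left(156,17 \right)}} = \frac{\left(6938 - 22456\right) \frac{1}{11415 + 20508}}{-22962} + \frac{5939}{- \frac{37}{2} + \frac{1}{4} \cdot 156} = - \frac{15518}{31923} \left(- \frac{1}{22962}\right) + \frac{5939}{- \frac{37}{2} + 39} = \left(-15518\right) \frac{1}{31923} \left(- \frac{1}{22962}\right) + \frac{5939}{\frac{41}{2}} = \left(- \frac{15518}{31923}\right) \left(- \frac{1}{22962}\right) + 5939 \cdot \frac{2}{41} = \frac{7759}{366507963} + \frac{11878}{41} = \frac{4353381902633}{15026826483}$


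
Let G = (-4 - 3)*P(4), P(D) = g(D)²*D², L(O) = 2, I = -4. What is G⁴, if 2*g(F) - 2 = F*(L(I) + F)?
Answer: 128356808204025856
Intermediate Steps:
g(F) = 1 + F*(2 + F)/2 (g(F) = 1 + (F*(2 + F))/2 = 1 + F*(2 + F)/2)
P(D) = D²*(1 + D + D²/2)² (P(D) = (1 + D + D²/2)²*D² = D²*(1 + D + D²/2)²)
G = -18928 (G = (-4 - 3)*((¼)*4²*(2 + 4² + 2*4)²) = -7*16*(2 + 16 + 8)²/4 = -7*16*26²/4 = -7*16*676/4 = -7*2704 = -18928)
G⁴ = (-18928)⁴ = 128356808204025856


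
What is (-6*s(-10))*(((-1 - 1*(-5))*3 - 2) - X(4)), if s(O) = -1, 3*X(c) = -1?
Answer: 62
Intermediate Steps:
X(c) = -⅓ (X(c) = (⅓)*(-1) = -⅓)
(-6*s(-10))*(((-1 - 1*(-5))*3 - 2) - X(4)) = (-6*(-1))*(((-1 - 1*(-5))*3 - 2) - 1*(-⅓)) = 6*(((-1 + 5)*3 - 2) + ⅓) = 6*((4*3 - 2) + ⅓) = 6*((12 - 2) + ⅓) = 6*(10 + ⅓) = 6*(31/3) = 62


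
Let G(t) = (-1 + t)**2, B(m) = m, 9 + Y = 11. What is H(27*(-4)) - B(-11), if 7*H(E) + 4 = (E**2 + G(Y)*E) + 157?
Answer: 11786/7 ≈ 1683.7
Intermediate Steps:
Y = 2 (Y = -9 + 11 = 2)
H(E) = 153/7 + E/7 + E**2/7 (H(E) = -4/7 + ((E**2 + (-1 + 2)**2*E) + 157)/7 = -4/7 + ((E**2 + 1**2*E) + 157)/7 = -4/7 + ((E**2 + 1*E) + 157)/7 = -4/7 + ((E**2 + E) + 157)/7 = -4/7 + ((E + E**2) + 157)/7 = -4/7 + (157 + E + E**2)/7 = -4/7 + (157/7 + E/7 + E**2/7) = 153/7 + E/7 + E**2/7)
H(27*(-4)) - B(-11) = (153/7 + (27*(-4))/7 + (27*(-4))**2/7) - 1*(-11) = (153/7 + (1/7)*(-108) + (1/7)*(-108)**2) + 11 = (153/7 - 108/7 + (1/7)*11664) + 11 = (153/7 - 108/7 + 11664/7) + 11 = 11709/7 + 11 = 11786/7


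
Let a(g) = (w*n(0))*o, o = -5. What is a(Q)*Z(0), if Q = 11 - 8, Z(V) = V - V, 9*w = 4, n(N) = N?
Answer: 0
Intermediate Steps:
w = 4/9 (w = (1/9)*4 = 4/9 ≈ 0.44444)
Z(V) = 0
Q = 3
a(g) = 0 (a(g) = ((4/9)*0)*(-5) = 0*(-5) = 0)
a(Q)*Z(0) = 0*0 = 0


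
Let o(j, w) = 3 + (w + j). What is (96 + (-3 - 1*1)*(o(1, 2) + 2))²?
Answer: 4096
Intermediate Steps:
o(j, w) = 3 + j + w (o(j, w) = 3 + (j + w) = 3 + j + w)
(96 + (-3 - 1*1)*(o(1, 2) + 2))² = (96 + (-3 - 1*1)*((3 + 1 + 2) + 2))² = (96 + (-3 - 1)*(6 + 2))² = (96 - 4*8)² = (96 - 32)² = 64² = 4096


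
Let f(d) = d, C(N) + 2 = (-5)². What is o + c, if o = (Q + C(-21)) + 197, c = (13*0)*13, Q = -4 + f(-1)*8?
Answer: 208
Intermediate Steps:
C(N) = 23 (C(N) = -2 + (-5)² = -2 + 25 = 23)
Q = -12 (Q = -4 - 1*8 = -4 - 8 = -12)
c = 0 (c = 0*13 = 0)
o = 208 (o = (-12 + 23) + 197 = 11 + 197 = 208)
o + c = 208 + 0 = 208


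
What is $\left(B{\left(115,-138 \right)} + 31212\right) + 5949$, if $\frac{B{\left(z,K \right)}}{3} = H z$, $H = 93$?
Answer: $69246$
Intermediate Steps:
$B{\left(z,K \right)} = 279 z$ ($B{\left(z,K \right)} = 3 \cdot 93 z = 279 z$)
$\left(B{\left(115,-138 \right)} + 31212\right) + 5949 = \left(279 \cdot 115 + 31212\right) + 5949 = \left(32085 + 31212\right) + 5949 = 63297 + 5949 = 69246$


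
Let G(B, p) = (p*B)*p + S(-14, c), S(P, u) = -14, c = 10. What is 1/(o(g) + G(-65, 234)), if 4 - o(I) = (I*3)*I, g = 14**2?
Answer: -1/3674398 ≈ -2.7215e-7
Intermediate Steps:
g = 196
o(I) = 4 - 3*I**2 (o(I) = 4 - I*3*I = 4 - 3*I*I = 4 - 3*I**2)
G(B, p) = -14 + B*p**2 (G(B, p) = (p*B)*p - 14 = (B*p)*p - 14 = B*p**2 - 14 = -14 + B*p**2)
1/(o(g) + G(-65, 234)) = 1/((4 - 3*196**2) + (-14 - 65*234**2)) = 1/((4 - 3*38416) + (-14 - 65*54756)) = 1/((4 - 115248) + (-14 - 3559140)) = 1/(-115244 - 3559154) = 1/(-3674398) = -1/3674398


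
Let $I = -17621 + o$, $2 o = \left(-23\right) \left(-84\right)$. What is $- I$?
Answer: $16655$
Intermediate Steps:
$o = 966$ ($o = \frac{\left(-23\right) \left(-84\right)}{2} = \frac{1}{2} \cdot 1932 = 966$)
$I = -16655$ ($I = -17621 + 966 = -16655$)
$- I = \left(-1\right) \left(-16655\right) = 16655$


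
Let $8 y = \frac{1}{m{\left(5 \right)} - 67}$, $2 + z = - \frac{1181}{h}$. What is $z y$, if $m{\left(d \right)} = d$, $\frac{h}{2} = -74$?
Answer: $- \frac{885}{73408} \approx -0.012056$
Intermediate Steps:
$h = -148$ ($h = 2 \left(-74\right) = -148$)
$z = \frac{885}{148}$ ($z = -2 - \frac{1181}{-148} = -2 - - \frac{1181}{148} = -2 + \frac{1181}{148} = \frac{885}{148} \approx 5.9797$)
$y = - \frac{1}{496}$ ($y = \frac{1}{8 \left(5 - 67\right)} = \frac{1}{8 \left(-62\right)} = \frac{1}{8} \left(- \frac{1}{62}\right) = - \frac{1}{496} \approx -0.0020161$)
$z y = \frac{885}{148} \left(- \frac{1}{496}\right) = - \frac{885}{73408}$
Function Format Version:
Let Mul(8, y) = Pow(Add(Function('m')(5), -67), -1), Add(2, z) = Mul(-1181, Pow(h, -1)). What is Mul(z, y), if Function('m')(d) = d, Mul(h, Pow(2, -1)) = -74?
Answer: Rational(-885, 73408) ≈ -0.012056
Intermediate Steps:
h = -148 (h = Mul(2, -74) = -148)
z = Rational(885, 148) (z = Add(-2, Mul(-1181, Pow(-148, -1))) = Add(-2, Mul(-1181, Rational(-1, 148))) = Add(-2, Rational(1181, 148)) = Rational(885, 148) ≈ 5.9797)
y = Rational(-1, 496) (y = Mul(Rational(1, 8), Pow(Add(5, -67), -1)) = Mul(Rational(1, 8), Pow(-62, -1)) = Mul(Rational(1, 8), Rational(-1, 62)) = Rational(-1, 496) ≈ -0.0020161)
Mul(z, y) = Mul(Rational(885, 148), Rational(-1, 496)) = Rational(-885, 73408)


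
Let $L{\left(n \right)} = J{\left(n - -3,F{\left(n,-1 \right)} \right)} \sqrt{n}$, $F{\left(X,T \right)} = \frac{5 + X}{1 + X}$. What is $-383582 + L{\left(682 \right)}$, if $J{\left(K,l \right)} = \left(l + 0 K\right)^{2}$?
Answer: $-383582 + \frac{471969 \sqrt{682}}{466489} \approx -3.8356 \cdot 10^{5}$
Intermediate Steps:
$F{\left(X,T \right)} = \frac{5 + X}{1 + X}$
$J{\left(K,l \right)} = l^{2}$ ($J{\left(K,l \right)} = \left(l + 0\right)^{2} = l^{2}$)
$L{\left(n \right)} = \frac{\sqrt{n} \left(5 + n\right)^{2}}{\left(1 + n\right)^{2}}$ ($L{\left(n \right)} = \left(\frac{5 + n}{1 + n}\right)^{2} \sqrt{n} = \frac{\left(5 + n\right)^{2}}{\left(1 + n\right)^{2}} \sqrt{n} = \frac{\sqrt{n} \left(5 + n\right)^{2}}{\left(1 + n\right)^{2}}$)
$-383582 + L{\left(682 \right)} = -383582 + \frac{\sqrt{682} \left(5 + 682\right)^{2}}{\left(1 + 682\right)^{2}} = -383582 + \frac{\sqrt{682} \cdot 687^{2}}{466489} = -383582 + \sqrt{682} \cdot \frac{1}{466489} \cdot 471969 = -383582 + \frac{471969 \sqrt{682}}{466489}$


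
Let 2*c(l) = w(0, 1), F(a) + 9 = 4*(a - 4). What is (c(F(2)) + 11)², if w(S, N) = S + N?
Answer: 529/4 ≈ 132.25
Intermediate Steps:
F(a) = -25 + 4*a (F(a) = -9 + 4*(a - 4) = -9 + 4*(-4 + a) = -9 + (-16 + 4*a) = -25 + 4*a)
w(S, N) = N + S
c(l) = ½ (c(l) = (1 + 0)/2 = (½)*1 = ½)
(c(F(2)) + 11)² = (½ + 11)² = (23/2)² = 529/4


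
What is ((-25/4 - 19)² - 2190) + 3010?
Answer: 23321/16 ≈ 1457.6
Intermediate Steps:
((-25/4 - 19)² - 2190) + 3010 = ((-101/4)² - 2190) + 3010 = (10201/16 - 2190) + 3010 = -24839/16 + 3010 = 23321/16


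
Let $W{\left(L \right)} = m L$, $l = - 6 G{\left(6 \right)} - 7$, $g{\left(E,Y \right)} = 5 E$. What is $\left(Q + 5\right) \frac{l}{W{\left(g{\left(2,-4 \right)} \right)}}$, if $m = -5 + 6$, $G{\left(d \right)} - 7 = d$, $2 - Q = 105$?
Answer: $833$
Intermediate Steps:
$Q = -103$ ($Q = 2 - 105 = -103$)
$G{\left(d \right)} = 7 + d$
$m = 1$
$l = -85$ ($l = - 6 \left(7 + 6\right) - 7 = \left(-6\right) 13 - 7 = -78 - 7 = -85$)
$W{\left(L \right)} = L$ ($W{\left(L \right)} = 1 L = L$)
$\left(Q + 5\right) \frac{l}{W{\left(g{\left(2,-4 \right)} \right)}} = \left(-103 + 5\right) \left(- \frac{85}{5 \cdot 2}\right) = - 98 \left(- \frac{85}{10}\right) = - 98 \left(\left(-85\right) \frac{1}{10}\right) = \left(-98\right) \left(- \frac{17}{2}\right) = 833$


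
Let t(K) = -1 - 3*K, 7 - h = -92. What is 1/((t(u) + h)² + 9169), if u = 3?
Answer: 1/17090 ≈ 5.8514e-5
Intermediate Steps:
h = 99 (h = 7 - 1*(-92) = 7 + 92 = 99)
1/((t(u) + h)² + 9169) = 1/(((-1 - 3*3) + 99)² + 9169) = 1/(((-1 - 9) + 99)² + 9169) = 1/((-10 + 99)² + 9169) = 1/(89² + 9169) = 1/(7921 + 9169) = 1/17090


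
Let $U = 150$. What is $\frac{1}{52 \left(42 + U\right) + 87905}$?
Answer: $\frac{1}{97889} \approx 1.0216 \cdot 10^{-5}$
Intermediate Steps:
$\frac{1}{52 \left(42 + U\right) + 87905} = \frac{1}{52 \left(42 + 150\right) + 87905} = \frac{1}{52 \cdot 192 + 87905} = \frac{1}{9984 + 87905} = \frac{1}{97889}$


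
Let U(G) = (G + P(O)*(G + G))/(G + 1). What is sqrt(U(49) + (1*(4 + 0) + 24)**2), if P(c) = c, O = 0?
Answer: 21*sqrt(178)/10 ≈ 28.017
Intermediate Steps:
U(G) = G/(1 + G) (U(G) = (G + 0*(G + G))/(G + 1) = (G + 0*(2*G))/(1 + G) = (G + 0)/(1 + G) = G/(1 + G))
sqrt(U(49) + (1*(4 + 0) + 24)**2) = sqrt(49/(1 + 49) + (1*(4 + 0) + 24)**2) = sqrt(49/50 + (1*4 + 24)**2) = sqrt(49*(1/50) + (4 + 24)**2) = sqrt(49/50 + 28**2) = sqrt(49/50 + 784) = sqrt(39249/50) = 21*sqrt(178)/10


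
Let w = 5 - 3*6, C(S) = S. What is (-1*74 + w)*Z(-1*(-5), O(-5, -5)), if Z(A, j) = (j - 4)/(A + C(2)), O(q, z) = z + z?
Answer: 174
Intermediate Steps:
O(q, z) = 2*z
Z(A, j) = (-4 + j)/(2 + A) (Z(A, j) = (j - 4)/(A + 2) = (-4 + j)/(2 + A))
w = -13 (w = 5 - 18 = -13)
(-1*74 + w)*Z(-1*(-5), O(-5, -5)) = (-1*74 - 13)*((-4 + 2*(-5))/(2 - 1*(-5))) = (-74 - 13)*((-4 - 10)/(2 + 5)) = -87*(-14)/7 = -87*(-2) = 174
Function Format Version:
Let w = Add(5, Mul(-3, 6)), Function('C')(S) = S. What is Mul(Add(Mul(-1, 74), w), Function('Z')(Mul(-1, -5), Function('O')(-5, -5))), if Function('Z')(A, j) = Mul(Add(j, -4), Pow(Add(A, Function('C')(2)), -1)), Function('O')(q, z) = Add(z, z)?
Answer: 174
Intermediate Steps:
Function('O')(q, z) = Mul(2, z)
Function('Z')(A, j) = Mul(Pow(Add(2, A), -1), Add(-4, j)) (Function('Z')(A, j) = Mul(Add(j, -4), Pow(Add(A, 2), -1)) = Mul(Add(-4, j), Pow(Add(2, A), -1)) = Mul(Pow(Add(2, A), -1), Add(-4, j)))
w = -13 (w = Add(5, -18) = -13)
Mul(Add(Mul(-1, 74), w), Function('Z')(Mul(-1, -5), Function('O')(-5, -5))) = Mul(Add(Mul(-1, 74), -13), Mul(Pow(Add(2, Mul(-1, -5)), -1), Add(-4, Mul(2, -5)))) = Mul(Add(-74, -13), Mul(Pow(Add(2, 5), -1), Add(-4, -10))) = Mul(-87, Mul(Pow(7, -1), -14)) = Mul(-87, Mul(Rational(1, 7), -14)) = Mul(-87, -2) = 174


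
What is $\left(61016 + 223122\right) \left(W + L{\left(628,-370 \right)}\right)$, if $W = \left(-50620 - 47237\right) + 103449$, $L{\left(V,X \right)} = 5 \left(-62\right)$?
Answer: $1500816916$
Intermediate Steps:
$L{\left(V,X \right)} = -310$
$W = 5592$ ($W = -97857 + 103449 = 5592$)
$\left(61016 + 223122\right) \left(W + L{\left(628,-370 \right)}\right) = \left(61016 + 223122\right) \left(5592 - 310\right) = 284138 \cdot 5282 = 1500816916$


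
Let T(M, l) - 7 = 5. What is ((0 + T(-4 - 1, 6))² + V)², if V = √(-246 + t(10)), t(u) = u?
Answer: 20500 + 576*I*√59 ≈ 20500.0 + 4424.3*I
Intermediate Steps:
T(M, l) = 12 (T(M, l) = 7 + 5 = 12)
V = 2*I*√59 (V = √(-246 + 10) = √(-236) = 2*I*√59 ≈ 15.362*I)
((0 + T(-4 - 1, 6))² + V)² = ((0 + 12)² + 2*I*√59)² = (12² + 2*I*√59)² = (144 + 2*I*√59)²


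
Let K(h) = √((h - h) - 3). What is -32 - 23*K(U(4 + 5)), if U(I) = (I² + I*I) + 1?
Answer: -32 - 23*I*√3 ≈ -32.0 - 39.837*I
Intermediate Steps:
U(I) = 1 + 2*I² (U(I) = (I² + I²) + 1 = 2*I² + 1 = 1 + 2*I²)
K(h) = I*√3 (K(h) = √(0 - 3) = √(-3) = I*√3)
-32 - 23*K(U(4 + 5)) = -32 - 23*I*√3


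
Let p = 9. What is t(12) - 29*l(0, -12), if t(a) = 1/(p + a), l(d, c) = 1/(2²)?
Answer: -605/84 ≈ -7.2024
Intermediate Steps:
l(d, c) = ¼ (l(d, c) = 1/4 = ¼)
t(a) = 1/(9 + a)
t(12) - 29*l(0, -12) = 1/(9 + 12) - 29*¼ = 1/21 - 29/4 = -605/84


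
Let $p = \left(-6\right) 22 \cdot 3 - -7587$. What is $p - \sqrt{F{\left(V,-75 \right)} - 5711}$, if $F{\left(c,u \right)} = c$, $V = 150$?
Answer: $7191 - i \sqrt{5561} \approx 7191.0 - 74.572 i$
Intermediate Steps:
$p = 7191$ ($p = \left(-132\right) 3 + 7587 = -396 + 7587 = 7191$)
$p - \sqrt{F{\left(V,-75 \right)} - 5711} = 7191 - \sqrt{150 - 5711} = 7191 - \sqrt{-5561} = 7191 - i \sqrt{5561}$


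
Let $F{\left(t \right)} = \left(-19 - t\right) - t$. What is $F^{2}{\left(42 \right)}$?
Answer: $10609$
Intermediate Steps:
$F{\left(t \right)} = -19 - 2 t$
$F^{2}{\left(42 \right)} = \left(-19 - 84\right)^{2} = \left(-103\right)^{2} = 10609$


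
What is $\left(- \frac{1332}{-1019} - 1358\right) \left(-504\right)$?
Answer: $\frac{696764880}{1019} \approx 6.8377 \cdot 10^{5}$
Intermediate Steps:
$\left(- \frac{1332}{-1019} - 1358\right) \left(-504\right) = \left(\left(-1332\right) \left(- \frac{1}{1019}\right) - 1358\right) \left(-504\right) = \left(\frac{1332}{1019} - 1358\right) \left(-504\right) = \left(- \frac{1382470}{1019}\right) \left(-504\right) = \frac{696764880}{1019}$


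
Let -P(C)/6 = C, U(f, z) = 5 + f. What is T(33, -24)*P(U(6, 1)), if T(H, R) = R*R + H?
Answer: -40194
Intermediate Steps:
P(C) = -6*C
T(H, R) = H + R² (T(H, R) = R² + H = H + R²)
T(33, -24)*P(U(6, 1)) = (33 + (-24)²)*(-6*(5 + 6)) = (33 + 576)*(-6*11) = 609*(-66) = -40194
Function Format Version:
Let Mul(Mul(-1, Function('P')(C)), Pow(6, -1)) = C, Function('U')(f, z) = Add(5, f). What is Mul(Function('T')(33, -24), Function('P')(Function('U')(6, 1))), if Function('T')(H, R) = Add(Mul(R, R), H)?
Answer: -40194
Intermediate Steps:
Function('P')(C) = Mul(-6, C)
Function('T')(H, R) = Add(H, Pow(R, 2)) (Function('T')(H, R) = Add(Pow(R, 2), H) = Add(H, Pow(R, 2)))
Mul(Function('T')(33, -24), Function('P')(Function('U')(6, 1))) = Mul(Add(33, Pow(-24, 2)), Mul(-6, Add(5, 6))) = Mul(Add(33, 576), Mul(-6, 11)) = Mul(609, -66) = -40194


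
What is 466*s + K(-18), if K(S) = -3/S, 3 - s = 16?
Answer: -36347/6 ≈ -6057.8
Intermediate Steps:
s = -13 (s = 3 - 1*16 = 3 - 16 = -13)
466*s + K(-18) = 466*(-13) - 3/(-18) = -6058 - 3*(-1/18) = -6058 + ⅙ = -36347/6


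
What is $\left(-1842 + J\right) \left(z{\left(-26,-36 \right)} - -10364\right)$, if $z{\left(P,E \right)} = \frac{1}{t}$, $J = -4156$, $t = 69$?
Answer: $- \frac{4289271766}{69} \approx -6.2163 \cdot 10^{7}$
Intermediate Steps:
$z{\left(P,E \right)} = \frac{1}{69}$
$\left(-1842 + J\right) \left(z{\left(-26,-36 \right)} - -10364\right) = \left(-1842 - 4156\right) \left(\frac{1}{69} - -10364\right) = - 5998 \left(\frac{1}{69} + 10364\right) = \left(-5998\right) \frac{715117}{69} = - \frac{4289271766}{69}$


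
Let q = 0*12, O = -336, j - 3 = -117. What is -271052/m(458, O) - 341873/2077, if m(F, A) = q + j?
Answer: 262000741/118389 ≈ 2213.1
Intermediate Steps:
j = -114 (j = 3 - 117 = -114)
q = 0
m(F, A) = -114 (m(F, A) = 0 - 114 = -114)
-271052/m(458, O) - 341873/2077 = -271052/(-114) - 341873/2077 = -271052*(-1/114) - 341873*1/2077 = 135526/57 - 341873/2077 = 262000741/118389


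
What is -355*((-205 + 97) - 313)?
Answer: 149455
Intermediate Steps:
-355*((-205 + 97) - 313) = -355*(-108 - 313) = -355*(-421) = 149455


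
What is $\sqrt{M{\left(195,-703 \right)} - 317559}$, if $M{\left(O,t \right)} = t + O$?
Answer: $i \sqrt{318067} \approx 563.97 i$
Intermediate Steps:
$M{\left(O,t \right)} = O + t$
$\sqrt{M{\left(195,-703 \right)} - 317559} = \sqrt{\left(195 - 703\right) - 317559} = \sqrt{-508 - 317559} = \sqrt{-318067} = i \sqrt{318067}$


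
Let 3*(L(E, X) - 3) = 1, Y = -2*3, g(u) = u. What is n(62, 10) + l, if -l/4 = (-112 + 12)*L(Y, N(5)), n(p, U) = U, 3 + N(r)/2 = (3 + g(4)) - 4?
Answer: 4030/3 ≈ 1343.3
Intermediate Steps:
Y = -6
N(r) = 0 (N(r) = -6 + 2*((3 + 4) - 4) = -6 + 2*(7 - 4) = -6 + 2*3 = -6 + 6 = 0)
L(E, X) = 10/3 (L(E, X) = 3 + (⅓)*1 = 3 + ⅓ = 10/3)
l = 4000/3 (l = -4*(-112 + 12)*10/3 = -(-400)*10/3 = -4*(-1000/3) = 4000/3 ≈ 1333.3)
n(62, 10) + l = 10 + 4000/3 = 4030/3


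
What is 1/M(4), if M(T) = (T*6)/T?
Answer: ⅙ ≈ 0.16667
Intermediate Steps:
M(T) = 6 (M(T) = (6*T)/T = 6)
1/M(4) = 1/6 = ⅙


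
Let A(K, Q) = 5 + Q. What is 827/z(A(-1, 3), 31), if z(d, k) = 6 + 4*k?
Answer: 827/130 ≈ 6.3615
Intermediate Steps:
827/z(A(-1, 3), 31) = 827/(6 + 4*31) = 827/(6 + 124) = 827/130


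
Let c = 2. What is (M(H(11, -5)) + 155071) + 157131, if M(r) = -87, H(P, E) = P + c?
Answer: 312115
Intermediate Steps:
H(P, E) = 2 + P (H(P, E) = P + 2 = 2 + P)
(M(H(11, -5)) + 155071) + 157131 = (-87 + 155071) + 157131 = 154984 + 157131 = 312115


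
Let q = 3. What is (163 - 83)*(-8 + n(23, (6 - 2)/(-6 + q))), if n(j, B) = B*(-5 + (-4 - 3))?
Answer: 640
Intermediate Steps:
n(j, B) = -12*B (n(j, B) = B*(-5 - 7) = B*(-12) = -12*B)
(163 - 83)*(-8 + n(23, (6 - 2)/(-6 + q))) = (163 - 83)*(-8 - 12*(6 - 2)/(-6 + 3)) = 80*(-8 - 48/(-3)) = 80*(-8 - 48*(-1)/3) = 80*(-8 - 12*(-4/3)) = 80*(-8 + 16) = 80*8 = 640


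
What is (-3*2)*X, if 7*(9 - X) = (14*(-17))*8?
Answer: -1686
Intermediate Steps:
X = 281 (X = 9 - 14*(-17)*8/7 = 9 - (-34)*8 = 9 - ⅐*(-1904) = 9 + 272 = 281)
(-3*2)*X = -3*2*281 = -6*281 = -1686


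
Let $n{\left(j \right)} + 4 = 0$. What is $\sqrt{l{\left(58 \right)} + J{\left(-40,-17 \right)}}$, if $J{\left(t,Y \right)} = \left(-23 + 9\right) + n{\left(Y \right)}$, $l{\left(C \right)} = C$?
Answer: $2 \sqrt{10} \approx 6.3246$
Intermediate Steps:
$n{\left(j \right)} = -4$ ($n{\left(j \right)} = -4 + 0 = -4$)
$J{\left(t,Y \right)} = -18$ ($J{\left(t,Y \right)} = \left(-23 + 9\right) - 4 = -14 - 4 = -18$)
$\sqrt{l{\left(58 \right)} + J{\left(-40,-17 \right)}} = \sqrt{58 - 18} = \sqrt{40} = 2 \sqrt{10}$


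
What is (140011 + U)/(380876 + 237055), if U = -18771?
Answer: 121240/617931 ≈ 0.19620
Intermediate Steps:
(140011 + U)/(380876 + 237055) = (140011 - 18771)/(380876 + 237055) = 121240/617931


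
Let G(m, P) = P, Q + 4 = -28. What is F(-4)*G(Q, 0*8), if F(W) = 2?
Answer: 0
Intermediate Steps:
Q = -32 (Q = -4 - 28 = -32)
F(-4)*G(Q, 0*8) = 2*(0*8) = 2*0 = 0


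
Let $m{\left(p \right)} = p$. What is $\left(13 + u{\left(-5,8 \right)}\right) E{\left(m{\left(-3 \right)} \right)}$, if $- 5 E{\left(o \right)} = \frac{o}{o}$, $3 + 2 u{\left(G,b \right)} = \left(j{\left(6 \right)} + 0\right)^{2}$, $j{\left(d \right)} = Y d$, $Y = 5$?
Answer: $- \frac{923}{10} \approx -92.3$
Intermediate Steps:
$j{\left(d \right)} = 5 d$
$u{\left(G,b \right)} = \frac{897}{2}$ ($u{\left(G,b \right)} = - \frac{3}{2} + \frac{\left(5 \cdot 6 + 0\right)^{2}}{2} = - \frac{3}{2} + \frac{\left(30 + 0\right)^{2}}{2} = - \frac{3}{2} + \frac{30^{2}}{2} = - \frac{3}{2} + \frac{1}{2} \cdot 900 = - \frac{3}{2} + 450 = \frac{897}{2}$)
$E{\left(o \right)} = - \frac{1}{5}$ ($E{\left(o \right)} = - \frac{o \frac{1}{o}}{5} = \left(- \frac{1}{5}\right) 1 = - \frac{1}{5}$)
$\left(13 + u{\left(-5,8 \right)}\right) E{\left(m{\left(-3 \right)} \right)} = \left(13 + \frac{897}{2}\right) \left(- \frac{1}{5}\right) = \frac{923}{2} \left(- \frac{1}{5}\right) = - \frac{923}{10}$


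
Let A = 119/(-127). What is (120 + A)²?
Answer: 228644641/16129 ≈ 14176.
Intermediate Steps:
A = -119/127 (A = 119*(-1/127) = -119/127 ≈ -0.93701)
(120 + A)² = (120 - 119/127)² = (15121/127)² = 228644641/16129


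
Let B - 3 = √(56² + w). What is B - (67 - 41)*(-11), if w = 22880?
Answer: 289 + 4*√1626 ≈ 450.29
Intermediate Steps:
B = 3 + 4*√1626 (B = 3 + √(56² + 22880) = 3 + √(3136 + 22880) = 3 + √26016 = 3 + 4*√1626 ≈ 164.29)
B - (67 - 41)*(-11) = (3 + 4*√1626) - (67 - 41)*(-11) = (3 + 4*√1626) - 26*(-11) = (3 + 4*√1626) - 1*(-286) = (3 + 4*√1626) + 286 = 289 + 4*√1626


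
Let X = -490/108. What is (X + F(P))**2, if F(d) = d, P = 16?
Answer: 383161/2916 ≈ 131.40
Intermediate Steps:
X = -245/54 (X = -490*1/108 = -245/54 ≈ -4.5370)
(X + F(P))**2 = (-245/54 + 16)**2 = (619/54)**2 = 383161/2916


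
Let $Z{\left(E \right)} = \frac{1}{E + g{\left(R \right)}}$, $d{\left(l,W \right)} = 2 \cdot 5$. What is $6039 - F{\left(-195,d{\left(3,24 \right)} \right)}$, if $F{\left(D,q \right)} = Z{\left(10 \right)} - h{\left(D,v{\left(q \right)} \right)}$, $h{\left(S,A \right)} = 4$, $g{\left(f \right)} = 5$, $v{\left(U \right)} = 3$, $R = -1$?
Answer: $\frac{90644}{15} \approx 6042.9$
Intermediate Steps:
$d{\left(l,W \right)} = 10$
$Z{\left(E \right)} = \frac{1}{5 + E}$ ($Z{\left(E \right)} = \frac{1}{E + 5} = \frac{1}{5 + E}$)
$F{\left(D,q \right)} = - \frac{59}{15}$ ($F{\left(D,q \right)} = \frac{1}{5 + 10} - 4 = \frac{1}{15} - 4 = - \frac{59}{15}$)
$6039 - F{\left(-195,d{\left(3,24 \right)} \right)} = 6039 - - \frac{59}{15} = 6039 + \frac{59}{15} = \frac{90644}{15}$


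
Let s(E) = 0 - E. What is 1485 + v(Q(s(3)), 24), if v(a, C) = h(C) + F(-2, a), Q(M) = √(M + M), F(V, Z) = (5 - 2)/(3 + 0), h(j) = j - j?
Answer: 1486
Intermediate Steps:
h(j) = 0
F(V, Z) = 1 (F(V, Z) = 3/3 = 3*(⅓) = 1)
s(E) = -E
Q(M) = √2*√M (Q(M) = √(2*M) = √2*√M)
v(a, C) = 1 (v(a, C) = 0 + 1 = 1)
1485 + v(Q(s(3)), 24) = 1485 + 1 = 1486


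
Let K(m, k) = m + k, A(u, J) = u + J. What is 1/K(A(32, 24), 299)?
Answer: 1/355 ≈ 0.0028169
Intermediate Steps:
A(u, J) = J + u
K(m, k) = k + m
1/K(A(32, 24), 299) = 1/(299 + (24 + 32)) = 1/(299 + 56) = 1/355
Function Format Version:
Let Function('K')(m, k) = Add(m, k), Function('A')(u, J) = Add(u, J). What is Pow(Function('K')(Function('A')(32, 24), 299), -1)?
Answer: Rational(1, 355) ≈ 0.0028169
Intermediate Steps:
Function('A')(u, J) = Add(J, u)
Function('K')(m, k) = Add(k, m)
Pow(Function('K')(Function('A')(32, 24), 299), -1) = Pow(Add(299, Add(24, 32)), -1) = Pow(Add(299, 56), -1) = Pow(355, -1) = Rational(1, 355)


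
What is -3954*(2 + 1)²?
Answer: -35586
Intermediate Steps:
-3954*(2 + 1)² = -3954*3² = -3954*9 = -35586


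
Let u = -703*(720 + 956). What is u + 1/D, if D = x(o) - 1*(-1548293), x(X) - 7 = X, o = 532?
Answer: -1824877229695/1548832 ≈ -1.1782e+6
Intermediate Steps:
x(X) = 7 + X
D = 1548832 (D = (7 + 532) - 1*(-1548293) = 539 + 1548293 = 1548832)
u = -1178228 (u = -703*1676 = -1178228)
u + 1/D = -1178228 + 1/1548832 = -1824877229695/1548832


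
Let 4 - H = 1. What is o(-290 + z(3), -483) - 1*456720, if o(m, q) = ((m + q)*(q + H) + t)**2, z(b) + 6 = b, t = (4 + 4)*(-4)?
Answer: 138717055984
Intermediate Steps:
t = -32 (t = 8*(-4) = -32)
H = 3 (H = 4 - 1*1 = 4 - 1 = 3)
z(b) = -6 + b
o(m, q) = (-32 + (3 + q)*(m + q))**2 (o(m, q) = ((m + q)*(q + 3) - 32)**2 = ((m + q)*(3 + q) - 32)**2 = ((3 + q)*(m + q) - 32)**2 = (-32 + (3 + q)*(m + q))**2)
o(-290 + z(3), -483) - 1*456720 = (-32 + (-483)**2 + 3*(-290 + (-6 + 3)) + 3*(-483) + (-290 + (-6 + 3))*(-483))**2 - 1*456720 = (-32 + 233289 + 3*(-290 - 3) - 1449 + (-290 - 3)*(-483))**2 - 456720 = (-32 + 233289 + 3*(-293) - 1449 - 293*(-483))**2 - 456720 = (-32 + 233289 - 879 - 1449 + 141519)**2 - 456720 = 372448**2 - 456720 = 138717512704 - 456720 = 138717055984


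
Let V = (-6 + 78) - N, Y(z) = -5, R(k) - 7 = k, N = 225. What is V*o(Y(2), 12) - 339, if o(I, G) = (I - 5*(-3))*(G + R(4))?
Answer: -35529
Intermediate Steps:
R(k) = 7 + k
o(I, G) = (11 + G)*(15 + I) (o(I, G) = (I - 5*(-3))*(G + (7 + 4)) = (I + 15)*(G + 11) = (15 + I)*(11 + G) = (11 + G)*(15 + I))
V = -153 (V = (-6 + 78) - 1*225 = 72 - 225 = -153)
V*o(Y(2), 12) - 339 = -153*(165 + 11*(-5) + 15*12 + 12*(-5)) - 339 = -153*(165 - 55 + 180 - 60) - 339 = -153*230 - 339 = -35190 - 339 = -35529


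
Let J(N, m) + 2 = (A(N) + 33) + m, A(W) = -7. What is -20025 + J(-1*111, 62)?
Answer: -19939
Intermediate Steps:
J(N, m) = 24 + m (J(N, m) = -2 + ((-7 + 33) + m) = -2 + (26 + m) = 24 + m)
-20025 + J(-1*111, 62) = -20025 + (24 + 62) = -20025 + 86 = -19939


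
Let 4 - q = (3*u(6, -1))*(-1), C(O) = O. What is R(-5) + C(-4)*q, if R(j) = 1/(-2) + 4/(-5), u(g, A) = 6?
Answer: -893/10 ≈ -89.300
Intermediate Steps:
q = 22 (q = 4 - 3*6*(-1) = 4 - 18*(-1) = 4 - 1*(-18) = 4 + 18 = 22)
R(j) = -13/10 (R(j) = 1*(-1/2) + 4*(-1/5) = -1/2 - 4/5 = -13/10)
R(-5) + C(-4)*q = -13/10 - 4*22 = -13/10 - 88 = -893/10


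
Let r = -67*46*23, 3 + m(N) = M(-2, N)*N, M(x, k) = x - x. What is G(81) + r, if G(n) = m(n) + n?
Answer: -70808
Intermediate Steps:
M(x, k) = 0
m(N) = -3 (m(N) = -3 + 0*N = -3 + 0 = -3)
G(n) = -3 + n
r = -70886 (r = -3082*23 = -70886)
G(81) + r = (-3 + 81) - 70886 = 78 - 70886 = -70808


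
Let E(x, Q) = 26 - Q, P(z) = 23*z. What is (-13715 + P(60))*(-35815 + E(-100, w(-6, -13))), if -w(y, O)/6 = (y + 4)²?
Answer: 441161275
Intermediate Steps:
w(y, O) = -6*(4 + y)² (w(y, O) = -6*(y + 4)² = -6*(4 + y)²)
(-13715 + P(60))*(-35815 + E(-100, w(-6, -13))) = (-13715 + 23*60)*(-35815 + (26 - (-6)*(4 - 6)²)) = (-13715 + 1380)*(-35815 + (26 - (-6)*(-2)²)) = -12335*(-35815 + (26 - (-6)*4)) = -12335*(-35815 + (26 - 1*(-24))) = -12335*(-35815 + (26 + 24)) = -12335*(-35815 + 50) = -12335*(-35765) = 441161275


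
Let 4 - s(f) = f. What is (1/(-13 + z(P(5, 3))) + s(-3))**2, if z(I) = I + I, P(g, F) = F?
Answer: 2304/49 ≈ 47.020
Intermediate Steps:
s(f) = 4 - f
z(I) = 2*I
(1/(-13 + z(P(5, 3))) + s(-3))**2 = (1/(-13 + 2*3) + (4 - 1*(-3)))**2 = (1/(-13 + 6) + (4 + 3))**2 = (1/(-7) + 7)**2 = (-1/7 + 7)**2 = (48/7)**2 = 2304/49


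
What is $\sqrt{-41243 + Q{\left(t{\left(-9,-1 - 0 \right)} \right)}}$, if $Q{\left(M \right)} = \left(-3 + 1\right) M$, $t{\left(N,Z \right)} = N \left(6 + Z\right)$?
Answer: $i \sqrt{41153} \approx 202.86 i$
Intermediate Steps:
$Q{\left(M \right)} = - 2 M$
$\sqrt{-41243 + Q{\left(t{\left(-9,-1 - 0 \right)} \right)}} = \sqrt{-41243 - 2 \left(- 9 \left(6 - 1\right)\right)} = \sqrt{-41243 - 2 \left(\left(-9\right) 5\right)} = \sqrt{-41243 - -90} = \sqrt{-41243 + 90} = \sqrt{-41153} = i \sqrt{41153}$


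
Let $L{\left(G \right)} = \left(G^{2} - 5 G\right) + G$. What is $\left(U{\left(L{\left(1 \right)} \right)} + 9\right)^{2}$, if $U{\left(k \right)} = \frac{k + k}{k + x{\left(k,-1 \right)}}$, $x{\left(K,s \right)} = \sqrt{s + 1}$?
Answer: $121$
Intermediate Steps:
$x{\left(K,s \right)} = \sqrt{1 + s}$
$L{\left(G \right)} = G^{2} - 4 G$
$U{\left(k \right)} = 2$ ($U{\left(k \right)} = \frac{k + k}{k + \sqrt{1 - 1}} = \frac{2 k}{k + \sqrt{0}} = \frac{2 k}{k + 0} = \frac{2 k}{k} = 2$)
$\left(U{\left(L{\left(1 \right)} \right)} + 9\right)^{2} = \left(2 + 9\right)^{2} = 11^{2} = 121$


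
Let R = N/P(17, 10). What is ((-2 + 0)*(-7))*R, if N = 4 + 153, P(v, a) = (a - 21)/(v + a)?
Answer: -59346/11 ≈ -5395.1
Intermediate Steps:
P(v, a) = (-21 + a)/(a + v)
N = 157
R = -4239/11 (R = 157/(((-21 + 10)/(10 + 17))) = 157/((-11/27)) = 157/(((1/27)*(-11))) = 157/(-11/27) = 157*(-27/11) = -4239/11 ≈ -385.36)
((-2 + 0)*(-7))*R = ((-2 + 0)*(-7))*(-4239/11) = -2*(-7)*(-4239/11) = 14*(-4239/11) = -59346/11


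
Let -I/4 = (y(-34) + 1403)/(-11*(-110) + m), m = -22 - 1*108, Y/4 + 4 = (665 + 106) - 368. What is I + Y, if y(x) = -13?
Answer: 42953/27 ≈ 1590.9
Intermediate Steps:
Y = 1596 (Y = -16 + 4*((665 + 106) - 368) = -16 + 4*(771 - 368) = -16 + 4*403 = -16 + 1612 = 1596)
m = -130 (m = -22 - 108 = -130)
I = -139/27 (I = -4*(-13 + 1403)/(-11*(-110) - 130) = -5560/(1210 - 130) = -5560/1080 = -4*139/108 = -139/27 ≈ -5.1481)
I + Y = -139/27 + 1596 = 42953/27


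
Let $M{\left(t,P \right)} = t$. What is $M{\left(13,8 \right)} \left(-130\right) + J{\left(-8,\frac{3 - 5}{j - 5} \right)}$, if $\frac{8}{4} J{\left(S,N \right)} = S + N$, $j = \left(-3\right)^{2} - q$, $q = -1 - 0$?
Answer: $- \frac{8471}{5} \approx -1694.2$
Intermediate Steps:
$q = -1$ ($q = -1 + 0 = -1$)
$j = 10$ ($j = \left(-3\right)^{2} - -1 = 9 + 1 = 10$)
$J{\left(S,N \right)} = \frac{N}{2} + \frac{S}{2}$ ($J{\left(S,N \right)} = \frac{S + N}{2} = \frac{N + S}{2} = \frac{N}{2} + \frac{S}{2}$)
$M{\left(13,8 \right)} \left(-130\right) + J{\left(-8,\frac{3 - 5}{j - 5} \right)} = 13 \left(-130\right) + \left(\frac{\left(3 - 5\right) \frac{1}{10 - 5}}{2} + \frac{1}{2} \left(-8\right)\right) = -1690 - \left(4 - \frac{\left(-2\right) \frac{1}{5}}{2}\right) = -1690 + \left(\frac{1}{2} \left(- \frac{2}{5}\right) - 4\right) = -1690 - \frac{21}{5} = - \frac{8471}{5}$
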